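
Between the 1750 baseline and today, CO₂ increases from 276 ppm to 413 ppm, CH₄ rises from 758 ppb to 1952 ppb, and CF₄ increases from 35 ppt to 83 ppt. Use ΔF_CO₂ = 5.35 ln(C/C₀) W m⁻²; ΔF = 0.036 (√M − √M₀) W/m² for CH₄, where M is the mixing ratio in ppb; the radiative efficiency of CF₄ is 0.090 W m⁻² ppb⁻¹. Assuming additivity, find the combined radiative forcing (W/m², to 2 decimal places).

CO₂: 5.35 × ln(413/276) = 5.35 × ln(1.49638) = 5.35 × 0.40305 = 2.1563 W/m².
CH₄: 0.036 × (√1952 − √758) = 0.036 × (44.1814 − 27.5318) = 0.036 × 16.6496 = 0.5994 W/m².
CF₄: Δ = 83 − 35 = 48 ppt = 0.048 ppb; ΔF = 0.090 × 0.048 = 0.0043 W/m².
Total ΔF = 2.1563 + 0.5994 + 0.0043 = 2.7600 W/m².

ΔF = 2.76 W/m²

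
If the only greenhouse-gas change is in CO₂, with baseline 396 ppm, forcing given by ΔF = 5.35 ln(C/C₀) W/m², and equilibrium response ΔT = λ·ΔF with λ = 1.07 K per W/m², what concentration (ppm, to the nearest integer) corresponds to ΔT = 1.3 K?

C ≈ 497 ppm

Required forcing: ΔF = ΔT/λ = 1.3/1.07 = 1.2150 W/m².
Then ln(C/396) = ΔF/5.35 = 1.2150/5.35 = 0.22710.
So C = 396 × e^0.22710 = 396 × 1.25496 = 496.96 ppm.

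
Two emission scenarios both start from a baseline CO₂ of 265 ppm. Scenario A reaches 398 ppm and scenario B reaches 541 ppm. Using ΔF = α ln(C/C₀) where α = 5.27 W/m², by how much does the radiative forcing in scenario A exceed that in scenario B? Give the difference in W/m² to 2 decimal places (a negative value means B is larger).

ΔF_A − ΔF_B = -1.62 W/m²

ΔF_A = 5.27 ln(398/265) = 5.27 × 0.40672 = 2.1434 W/m².
ΔF_B = 5.27 ln(541/265) = 5.27 × 0.71369 = 3.7611 W/m².
Difference: 2.1434 − 3.7611 = -1.6177 W/m².
(Equivalently, ΔF_A − ΔF_B = 5.27 ln(398/541) = 5.27 × -0.30697 = -1.6177 W/m².)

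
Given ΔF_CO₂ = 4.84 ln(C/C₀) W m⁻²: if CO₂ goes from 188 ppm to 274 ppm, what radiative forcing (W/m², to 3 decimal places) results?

ΔF = 1.823 W/m²

CO₂ absorption bands are partially saturated, so forcing scales with the logarithm of the concentration ratio.
CO₂: 4.84 × ln(274/188) = 4.84 × ln(1.45745) = 4.84 × 0.37669 = 1.8232 W/m².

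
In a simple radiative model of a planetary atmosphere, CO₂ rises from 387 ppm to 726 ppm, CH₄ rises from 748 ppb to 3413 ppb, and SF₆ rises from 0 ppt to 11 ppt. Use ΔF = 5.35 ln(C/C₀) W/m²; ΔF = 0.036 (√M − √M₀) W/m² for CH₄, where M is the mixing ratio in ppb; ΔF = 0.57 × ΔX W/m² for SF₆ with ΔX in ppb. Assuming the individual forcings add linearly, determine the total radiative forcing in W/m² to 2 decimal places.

CO₂: 5.35 × ln(726/387) = 5.35 × ln(1.87597) = 5.35 × 0.62913 = 3.3658 W/m².
CH₄: 0.036 × (√3413 − √748) = 0.036 × (58.4209 − 27.3496) = 0.036 × 31.0713 = 1.1186 W/m².
SF₆: Δ = 11 − 0 = 11 ppt = 0.011 ppb; ΔF = 0.57 × 0.011 = 0.0063 W/m².
Total ΔF = 3.3658 + 1.1186 + 0.0063 = 4.4907 W/m².

ΔF = 4.49 W/m²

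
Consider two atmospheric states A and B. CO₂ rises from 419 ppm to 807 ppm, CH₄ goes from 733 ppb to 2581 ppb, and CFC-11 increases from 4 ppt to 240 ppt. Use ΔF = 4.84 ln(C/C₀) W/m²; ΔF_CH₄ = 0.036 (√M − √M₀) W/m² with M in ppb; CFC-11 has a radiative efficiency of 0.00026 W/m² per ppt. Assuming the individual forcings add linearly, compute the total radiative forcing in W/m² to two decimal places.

ΔF = 4.09 W/m²

CO₂: 4.84 × ln(807/419) = 4.84 × ln(1.92601) = 4.84 × 0.65545 = 3.1724 W/m².
CH₄: 0.036 × (√2581 − √733) = 0.036 × (50.8035 − 27.0740) = 0.036 × 23.7295 = 0.8543 W/m².
CFC-11: ΔF = 0.00026 × (240 − 4) = 0.00026 × 236 = 0.0614 W/m².
Total ΔF = 3.1724 + 0.8543 + 0.0614 = 4.0881 W/m².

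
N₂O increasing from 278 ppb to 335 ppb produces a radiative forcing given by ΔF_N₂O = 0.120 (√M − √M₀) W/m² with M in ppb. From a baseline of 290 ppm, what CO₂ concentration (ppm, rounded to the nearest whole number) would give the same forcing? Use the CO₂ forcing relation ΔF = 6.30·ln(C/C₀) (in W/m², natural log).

N₂O forcing: 0.120 × (√335 − √278) = 0.120 × (18.3030 − 16.6733) = 0.120 × 1.6297 = 0.19556 W/m².
Set 6.30 ln(C/290) = 0.19556: ln(C/290) = 0.19556/6.30 = 0.03104, so C = 290 × e^0.03104 = 290 × 1.03153 = 299.14 ppm.

C ≈ 299 ppm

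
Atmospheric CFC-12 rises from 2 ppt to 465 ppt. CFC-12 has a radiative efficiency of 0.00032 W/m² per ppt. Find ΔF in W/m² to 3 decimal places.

CFC-12: ΔF = 0.00032 × (465 − 2) = 0.00032 × 463 = 0.1482 W/m².

ΔF = 0.148 W/m²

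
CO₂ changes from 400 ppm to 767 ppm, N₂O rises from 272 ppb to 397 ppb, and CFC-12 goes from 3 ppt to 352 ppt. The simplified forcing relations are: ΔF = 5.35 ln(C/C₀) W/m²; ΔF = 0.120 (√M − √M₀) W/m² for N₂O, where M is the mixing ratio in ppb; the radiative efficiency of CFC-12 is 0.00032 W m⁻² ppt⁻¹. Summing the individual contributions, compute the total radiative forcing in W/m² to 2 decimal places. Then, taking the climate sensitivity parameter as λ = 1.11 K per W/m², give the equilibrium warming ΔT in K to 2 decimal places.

CO₂: 5.35 × ln(767/400) = 5.35 × ln(1.91750) = 5.35 × 0.65102 = 3.4830 W/m².
N₂O: 0.120 × (√397 − √272) = 0.120 × (19.9249 − 16.4924) = 0.120 × 3.4325 = 0.4119 W/m².
CFC-12: ΔF = 0.00032 × (352 − 3) = 0.00032 × 349 = 0.1117 W/m².
Total ΔF = 3.4830 + 0.4119 + 0.1117 = 4.0066 W/m².
ΔT = λ ΔF = 1.11 × 4.01 = 4.4511 K.

ΔF = 4.01 W/m²; ΔT = 4.45 K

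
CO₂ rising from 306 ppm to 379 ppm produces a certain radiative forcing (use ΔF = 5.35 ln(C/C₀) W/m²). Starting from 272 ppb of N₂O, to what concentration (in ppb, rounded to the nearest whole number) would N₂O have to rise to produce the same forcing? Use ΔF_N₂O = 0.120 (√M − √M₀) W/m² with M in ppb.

M ≈ 678 ppb

CO₂ forcing: 5.35 × ln(379/306) = 5.35 × 0.213951 = 1.14464 W/m².
Set 0.120(√M − √272) = 1.14464: √M = 1.14464/0.120 + √272 = 9.5387 + 16.4924 = 26.0311.
M = (26.0311)² = 677.62 ppb.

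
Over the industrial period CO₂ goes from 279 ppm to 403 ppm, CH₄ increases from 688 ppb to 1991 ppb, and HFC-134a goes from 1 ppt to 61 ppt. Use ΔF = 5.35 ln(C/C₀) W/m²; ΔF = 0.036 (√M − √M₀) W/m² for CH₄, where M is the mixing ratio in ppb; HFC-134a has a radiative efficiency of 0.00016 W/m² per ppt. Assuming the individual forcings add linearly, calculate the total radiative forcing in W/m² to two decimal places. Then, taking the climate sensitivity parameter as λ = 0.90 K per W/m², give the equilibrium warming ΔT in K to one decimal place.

ΔF = 2.64 W/m²; ΔT = 2.4 K

CO₂: 5.35 × ln(403/279) = 5.35 × ln(1.44444) = 5.35 × 0.36772 = 1.9673 W/m².
CH₄: 0.036 × (√1991 − √688) = 0.036 × (44.6206 − 26.2298) = 0.036 × 18.3908 = 0.6621 W/m².
HFC-134a: ΔF = 0.00016 × (61 − 1) = 0.00016 × 60 = 0.0096 W/m².
Total ΔF = 1.9673 + 0.6621 + 0.0096 = 2.6390 W/m².
ΔT = λ ΔF = 0.90 × 2.64 = 2.3760 K.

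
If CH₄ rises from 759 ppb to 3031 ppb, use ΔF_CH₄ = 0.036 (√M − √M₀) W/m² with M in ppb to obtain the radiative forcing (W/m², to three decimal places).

ΔF = 0.990 W/m²

CH₄: 0.036 × (√3031 − √759) = 0.036 × (55.0545 − 27.5500) = 0.036 × 27.5045 = 0.9902 W/m².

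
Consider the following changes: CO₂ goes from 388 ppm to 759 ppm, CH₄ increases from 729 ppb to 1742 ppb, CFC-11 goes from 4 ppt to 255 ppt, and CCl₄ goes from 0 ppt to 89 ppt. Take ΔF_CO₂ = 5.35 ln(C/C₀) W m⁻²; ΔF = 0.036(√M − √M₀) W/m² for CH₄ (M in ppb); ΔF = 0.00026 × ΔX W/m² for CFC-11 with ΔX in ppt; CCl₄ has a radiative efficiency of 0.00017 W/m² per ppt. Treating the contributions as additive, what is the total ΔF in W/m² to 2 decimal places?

CO₂: 5.35 × ln(759/388) = 5.35 × ln(1.95619) = 5.35 × 0.67100 = 3.5899 W/m².
CH₄: 0.036 × (√1742 − √729) = 0.036 × (41.7373 − 27.0000) = 0.036 × 14.7373 = 0.5305 W/m².
CFC-11: ΔF = 0.00026 × (255 − 4) = 0.00026 × 251 = 0.0653 W/m².
CCl₄: ΔF = 0.00017 × (89 − 0) = 0.00017 × 89 = 0.0151 W/m².
Total ΔF = 3.5899 + 0.5305 + 0.0653 + 0.0151 = 4.2008 W/m².

ΔF = 4.20 W/m²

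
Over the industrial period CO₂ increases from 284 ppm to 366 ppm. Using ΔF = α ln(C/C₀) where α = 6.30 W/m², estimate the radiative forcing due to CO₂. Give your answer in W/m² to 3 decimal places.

ΔF = 1.598 W/m²

CO₂ absorption bands are partially saturated, so forcing scales with the logarithm of the concentration ratio.
CO₂: 6.30 × ln(366/284) = 6.30 × ln(1.28873) = 6.30 × 0.25366 = 1.5981 W/m².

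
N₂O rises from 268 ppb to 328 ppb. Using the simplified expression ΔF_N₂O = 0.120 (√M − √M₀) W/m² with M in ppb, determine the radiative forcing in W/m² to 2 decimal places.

N₂O: 0.120 × (√328 − √268) = 0.120 × (18.1108 − 16.3707) = 0.120 × 1.7401 = 0.2088 W/m².

ΔF = 0.21 W/m²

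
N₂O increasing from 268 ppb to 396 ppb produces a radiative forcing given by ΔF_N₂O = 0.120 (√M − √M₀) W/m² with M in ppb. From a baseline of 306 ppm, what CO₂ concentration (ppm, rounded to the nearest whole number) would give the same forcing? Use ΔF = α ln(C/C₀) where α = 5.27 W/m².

N₂O forcing: 0.120 × (√396 − √268) = 0.120 × (19.8997 − 16.3707) = 0.120 × 3.5290 = 0.42348 W/m².
Set 5.27 ln(C/306) = 0.42348: ln(C/306) = 0.42348/5.27 = 0.08036, so C = 306 × e^0.08036 = 306 × 1.08368 = 331.61 ppm.

C ≈ 332 ppm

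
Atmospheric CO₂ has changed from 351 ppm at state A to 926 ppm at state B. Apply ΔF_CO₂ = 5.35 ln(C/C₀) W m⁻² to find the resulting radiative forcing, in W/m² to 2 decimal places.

CO₂: 5.35 × ln(926/351) = 5.35 × ln(2.63818) = 5.35 × 0.97009 = 5.1900 W/m².

ΔF = 5.19 W/m²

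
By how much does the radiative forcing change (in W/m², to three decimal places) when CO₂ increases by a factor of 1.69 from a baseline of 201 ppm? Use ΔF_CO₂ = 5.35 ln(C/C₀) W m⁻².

ΔF = 2.807 W/m²

ΔF = 5.35 × ln(1.69) = 5.35 × 0.52473 = 2.8073 W/m².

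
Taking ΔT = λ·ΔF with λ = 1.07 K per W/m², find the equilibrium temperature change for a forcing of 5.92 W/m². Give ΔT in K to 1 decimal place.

ΔT = λ ΔF = 1.07 × 5.92 = 6.3344 K.

ΔT = 6.3 K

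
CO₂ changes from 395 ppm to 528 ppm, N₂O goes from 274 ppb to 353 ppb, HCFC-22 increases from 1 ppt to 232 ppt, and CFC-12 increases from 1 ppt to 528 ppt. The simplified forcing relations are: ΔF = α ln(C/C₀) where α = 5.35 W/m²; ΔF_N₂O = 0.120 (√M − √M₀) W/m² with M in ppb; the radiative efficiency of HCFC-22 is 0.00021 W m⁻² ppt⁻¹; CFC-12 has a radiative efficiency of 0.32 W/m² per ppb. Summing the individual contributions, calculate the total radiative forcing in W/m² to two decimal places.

CO₂: 5.35 × ln(528/395) = 5.35 × ln(1.33671) = 5.35 × 0.29021 = 1.5526 W/m².
N₂O: 0.120 × (√353 − √274) = 0.120 × (18.7883 − 16.5529) = 0.120 × 2.2354 = 0.2682 W/m².
HCFC-22: ΔF = 0.00021 × (232 − 1) = 0.00021 × 231 = 0.0485 W/m².
CFC-12: Δ = 528 − 1 = 527 ppt = 0.527 ppb; ΔF = 0.32 × 0.527 = 0.1686 W/m².
Total ΔF = 1.5526 + 0.2682 + 0.0485 + 0.1686 = 2.0379 W/m².

ΔF = 2.04 W/m²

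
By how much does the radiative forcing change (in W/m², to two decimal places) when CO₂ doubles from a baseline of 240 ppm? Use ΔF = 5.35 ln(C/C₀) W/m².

ΔF = 3.71 W/m²

Because the forcing depends only on the ratio C/C₀, the initial concentration does not enter.
ΔF = 5.35 × ln(2) = 5.35 × 0.69315 = 3.7084 W/m².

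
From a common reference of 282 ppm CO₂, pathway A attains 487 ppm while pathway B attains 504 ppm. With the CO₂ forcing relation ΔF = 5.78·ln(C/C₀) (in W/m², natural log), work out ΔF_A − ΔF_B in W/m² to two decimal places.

ΔF_A − ΔF_B = -0.20 W/m²

ΔF_A = 5.78 ln(487/282) = 5.78 × 0.54636 = 3.1580 W/m².
ΔF_B = 5.78 ln(504/282) = 5.78 × 0.58067 = 3.3563 W/m².
Difference: 3.1580 − 3.3563 = -0.1983 W/m².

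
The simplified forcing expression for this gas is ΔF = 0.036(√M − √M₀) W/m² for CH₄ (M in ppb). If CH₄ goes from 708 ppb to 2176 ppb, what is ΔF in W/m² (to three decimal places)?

CH₄: 0.036 × (√2176 − √708) = 0.036 × (46.6476 − 26.6083) = 0.036 × 20.0393 = 0.7214 W/m².

ΔF = 0.721 W/m²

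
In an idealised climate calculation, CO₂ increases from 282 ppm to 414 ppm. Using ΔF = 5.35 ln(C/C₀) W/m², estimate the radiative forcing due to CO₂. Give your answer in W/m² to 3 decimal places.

CO₂ absorption bands are partially saturated, so forcing scales with the logarithm of the concentration ratio.
CO₂: 5.35 × ln(414/282) = 5.35 × ln(1.46809) = 5.35 × 0.38396 = 2.0542 W/m².

ΔF = 2.054 W/m²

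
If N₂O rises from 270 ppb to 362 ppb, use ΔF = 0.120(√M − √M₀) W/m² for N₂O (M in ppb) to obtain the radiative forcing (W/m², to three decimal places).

ΔF = 0.311 W/m²

N₂O: 0.120 × (√362 − √270) = 0.120 × (19.0263 − 16.4317) = 0.120 × 2.5946 = 0.3114 W/m².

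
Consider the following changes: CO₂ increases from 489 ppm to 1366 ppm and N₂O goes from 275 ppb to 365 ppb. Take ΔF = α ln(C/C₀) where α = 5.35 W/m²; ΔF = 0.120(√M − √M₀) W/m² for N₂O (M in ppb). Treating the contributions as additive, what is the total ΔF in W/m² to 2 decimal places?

ΔF = 5.80 W/m²

CO₂: 5.35 × ln(1366/489) = 5.35 × ln(2.79346) = 5.35 × 1.02728 = 5.4959 W/m².
N₂O: 0.120 × (√365 − √275) = 0.120 × (19.1050 − 16.5831) = 0.120 × 2.5219 = 0.3026 W/m².
Total ΔF = 5.4959 + 0.3026 = 5.7985 W/m².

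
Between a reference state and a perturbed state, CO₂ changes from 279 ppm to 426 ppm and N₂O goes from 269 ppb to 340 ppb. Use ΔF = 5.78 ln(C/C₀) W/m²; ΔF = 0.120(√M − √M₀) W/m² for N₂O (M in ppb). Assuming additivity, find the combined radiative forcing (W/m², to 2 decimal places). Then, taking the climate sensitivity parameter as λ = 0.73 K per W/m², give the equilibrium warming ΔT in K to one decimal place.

ΔF = 2.69 W/m²; ΔT = 2.0 K

CO₂: 5.78 × ln(426/279) = 5.78 × ln(1.52688) = 5.78 × 0.42323 = 2.4463 W/m².
N₂O: 0.120 × (√340 − √269) = 0.120 × (18.4391 − 16.4012) = 0.120 × 2.0379 = 0.2445 W/m².
Total ΔF = 2.4463 + 0.2445 = 2.6908 W/m².
ΔT = λ ΔF = 0.73 × 2.69 = 1.9637 K.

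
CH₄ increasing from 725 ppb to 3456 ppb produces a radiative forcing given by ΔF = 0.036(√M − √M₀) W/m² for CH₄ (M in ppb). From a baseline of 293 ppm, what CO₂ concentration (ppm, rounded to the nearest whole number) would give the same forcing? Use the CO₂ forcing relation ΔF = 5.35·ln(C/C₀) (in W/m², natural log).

CH₄ forcing: 0.036 × (√3456 − √725) = 0.036 × (58.7878 − 26.9258) = 0.036 × 31.8620 = 1.14703 W/m².
Set 5.35 ln(C/293) = 1.14703: ln(C/293) = 1.14703/5.35 = 0.21440, so C = 293 × e^0.21440 = 293 × 1.23912 = 363.06 ppm.

C ≈ 363 ppm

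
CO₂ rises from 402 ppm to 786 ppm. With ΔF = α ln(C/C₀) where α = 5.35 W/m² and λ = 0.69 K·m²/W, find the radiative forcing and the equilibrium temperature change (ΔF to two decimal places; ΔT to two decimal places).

CO₂: 5.35 × ln(786/402) = 5.35 × ln(1.95522) = 5.35 × 0.67050 = 3.5872 W/m².
ΔT = λ ΔF = 0.69 × 3.59 = 2.4771 K.

ΔF = 3.59 W/m²; ΔT = 2.48 K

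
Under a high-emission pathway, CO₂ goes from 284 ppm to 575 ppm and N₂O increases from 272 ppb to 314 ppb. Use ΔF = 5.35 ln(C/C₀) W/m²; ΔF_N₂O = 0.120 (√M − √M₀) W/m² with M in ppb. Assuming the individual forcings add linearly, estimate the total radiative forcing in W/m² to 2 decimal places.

CO₂: 5.35 × ln(575/284) = 5.35 × ln(2.02465) = 5.35 × 0.70540 = 3.7739 W/m².
N₂O: 0.120 × (√314 − √272) = 0.120 × (17.7200 − 16.4924) = 0.120 × 1.2276 = 0.1473 W/m².
Total ΔF = 3.7739 + 0.1473 = 3.9212 W/m².

ΔF = 3.92 W/m²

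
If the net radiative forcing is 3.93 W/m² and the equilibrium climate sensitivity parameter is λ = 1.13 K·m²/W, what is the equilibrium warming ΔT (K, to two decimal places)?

ΔT = λ ΔF = 1.13 × 3.93 = 4.4409 K.

ΔT = 4.44 K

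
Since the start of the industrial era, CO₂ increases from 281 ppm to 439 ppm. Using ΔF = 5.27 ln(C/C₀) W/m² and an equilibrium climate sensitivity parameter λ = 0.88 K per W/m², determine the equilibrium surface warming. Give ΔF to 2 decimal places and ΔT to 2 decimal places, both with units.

CO₂: 5.27 × ln(439/281) = 5.27 × ln(1.56228) = 5.27 × 0.44615 = 2.3512 W/m².
ΔT = λ ΔF = 0.88 × 2.35 = 2.0680 K.

ΔF = 2.35 W/m²; ΔT = 2.07 K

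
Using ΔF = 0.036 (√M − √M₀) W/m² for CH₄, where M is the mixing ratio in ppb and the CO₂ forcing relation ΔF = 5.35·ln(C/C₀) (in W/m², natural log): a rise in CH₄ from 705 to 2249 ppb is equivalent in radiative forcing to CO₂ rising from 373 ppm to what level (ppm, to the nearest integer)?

CH₄ forcing: 0.036 × (√2249 − √705) = 0.036 × (47.4236 − 26.5518) = 0.036 × 20.8718 = 0.75138 W/m².
Set 5.35 ln(C/373) = 0.75138: ln(C/373) = 0.75138/5.35 = 0.14044, so C = 373 × e^0.14044 = 373 × 1.15078 = 429.24 ppm.

C ≈ 429 ppm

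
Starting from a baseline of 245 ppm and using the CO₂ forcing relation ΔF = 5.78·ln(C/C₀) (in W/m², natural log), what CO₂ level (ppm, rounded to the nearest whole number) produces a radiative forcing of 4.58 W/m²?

C ≈ 541 ppm

Set 5.78 ln(C/245) = 4.58, so ln(C/245) = 4.58/5.78 = 0.79239.
Then C/245 = e^0.79239 = 2.20867, giving C = 245 × 2.20867 = 541.12 ppm.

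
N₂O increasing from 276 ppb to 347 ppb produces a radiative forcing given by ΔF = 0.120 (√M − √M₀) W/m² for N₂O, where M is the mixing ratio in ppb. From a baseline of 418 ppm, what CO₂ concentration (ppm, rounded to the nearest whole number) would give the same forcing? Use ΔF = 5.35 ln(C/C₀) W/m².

N₂O forcing: 0.120 × (√347 − √276) = 0.120 × (18.6279 − 16.6132) = 0.120 × 2.0147 = 0.24176 W/m².
Set 5.35 ln(C/418) = 0.24176: ln(C/418) = 0.24176/5.35 = 0.04519, so C = 418 × e^0.04519 = 418 × 1.04623 = 437.32 ppm.

C ≈ 437 ppm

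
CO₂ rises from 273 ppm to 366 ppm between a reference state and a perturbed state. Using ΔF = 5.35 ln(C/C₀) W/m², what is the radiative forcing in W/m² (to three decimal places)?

ΔF = 1.568 W/m²

CO₂: 5.35 × ln(366/273) = 5.35 × ln(1.34066) = 5.35 × 0.29316 = 1.5684 W/m².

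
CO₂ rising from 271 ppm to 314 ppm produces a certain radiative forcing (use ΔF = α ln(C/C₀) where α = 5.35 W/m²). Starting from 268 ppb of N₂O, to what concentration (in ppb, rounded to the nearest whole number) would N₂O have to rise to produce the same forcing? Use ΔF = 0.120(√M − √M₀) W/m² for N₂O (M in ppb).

CO₂ forcing: 5.35 × ln(314/271) = 5.35 × 0.147274 = 0.78792 W/m².
Set 0.120(√M − √268) = 0.78792: √M = 0.78792/0.120 + √268 = 6.5660 + 16.3707 = 22.9367.
M = (22.9367)² = 526.09 ppb.

M ≈ 526 ppb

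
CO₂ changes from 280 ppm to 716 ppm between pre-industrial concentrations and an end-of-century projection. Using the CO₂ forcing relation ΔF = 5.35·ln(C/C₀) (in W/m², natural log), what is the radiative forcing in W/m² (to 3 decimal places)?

ΔF = 5.023 W/m²

CO₂: 5.35 × ln(716/280) = 5.35 × ln(2.55714) = 5.35 × 0.93889 = 5.0231 W/m².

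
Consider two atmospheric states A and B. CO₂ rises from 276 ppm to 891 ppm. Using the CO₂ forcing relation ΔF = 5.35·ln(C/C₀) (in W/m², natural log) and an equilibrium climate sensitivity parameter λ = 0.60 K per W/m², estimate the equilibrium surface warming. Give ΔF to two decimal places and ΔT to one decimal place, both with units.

CO₂: 5.35 × ln(891/276) = 5.35 × ln(3.22826) = 5.35 × 1.17194 = 6.2699 W/m².
ΔT = λ ΔF = 0.60 × 6.27 = 3.7620 K.

ΔF = 6.27 W/m²; ΔT = 3.8 K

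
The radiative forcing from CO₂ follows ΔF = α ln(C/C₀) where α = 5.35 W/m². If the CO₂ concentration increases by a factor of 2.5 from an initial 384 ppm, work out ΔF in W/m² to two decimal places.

ΔF = 4.90 W/m²

ΔF = 5.35 × ln(2.5) = 5.35 × 0.91629 = 4.9022 W/m².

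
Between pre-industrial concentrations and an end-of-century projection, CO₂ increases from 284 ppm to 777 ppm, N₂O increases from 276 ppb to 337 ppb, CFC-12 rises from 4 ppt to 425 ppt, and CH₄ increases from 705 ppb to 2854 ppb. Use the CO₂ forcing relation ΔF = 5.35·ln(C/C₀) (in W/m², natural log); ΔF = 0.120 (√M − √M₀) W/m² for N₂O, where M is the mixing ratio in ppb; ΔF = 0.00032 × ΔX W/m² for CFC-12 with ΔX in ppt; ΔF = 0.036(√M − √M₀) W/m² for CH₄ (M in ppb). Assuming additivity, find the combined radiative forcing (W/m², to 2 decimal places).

ΔF = 6.70 W/m²

CO₂: 5.35 × ln(777/284) = 5.35 × ln(2.73592) = 5.35 × 1.00647 = 5.3846 W/m².
N₂O: 0.120 × (√337 − √276) = 0.120 × (18.3576 − 16.6132) = 0.120 × 1.7444 = 0.2093 W/m².
CFC-12: ΔF = 0.00032 × (425 − 4) = 0.00032 × 421 = 0.1347 W/m².
CH₄: 0.036 × (√2854 − √705) = 0.036 × (53.4228 − 26.5518) = 0.036 × 26.8710 = 0.9674 W/m².
Total ΔF = 5.3846 + 0.2093 + 0.1347 + 0.9674 = 6.6960 W/m².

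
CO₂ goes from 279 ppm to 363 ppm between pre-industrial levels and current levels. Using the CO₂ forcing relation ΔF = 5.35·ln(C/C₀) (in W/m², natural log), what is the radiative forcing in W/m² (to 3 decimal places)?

CO₂: 5.35 × ln(363/279) = 5.35 × ln(1.30108) = 5.35 × 0.26319 = 1.4081 W/m².

ΔF = 1.408 W/m²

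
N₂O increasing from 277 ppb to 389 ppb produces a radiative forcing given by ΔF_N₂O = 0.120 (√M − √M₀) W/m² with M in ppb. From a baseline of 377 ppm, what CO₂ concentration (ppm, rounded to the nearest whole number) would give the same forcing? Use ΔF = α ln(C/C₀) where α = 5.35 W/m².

C ≈ 404 ppm

N₂O forcing: 0.120 × (√389 − √277) = 0.120 × (19.7231 − 16.6433) = 0.120 × 3.0798 = 0.36958 W/m².
Set 5.35 ln(C/377) = 0.36958: ln(C/377) = 0.36958/5.35 = 0.06908, so C = 377 × e^0.06908 = 377 × 1.07152 = 403.96 ppm.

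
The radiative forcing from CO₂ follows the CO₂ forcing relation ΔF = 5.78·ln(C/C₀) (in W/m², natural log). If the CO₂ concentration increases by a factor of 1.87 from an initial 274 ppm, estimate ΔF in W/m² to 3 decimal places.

ΔF = 3.618 W/m²

Because the forcing depends only on the ratio C/C₀, the initial concentration does not enter.
ΔF = 5.78 × ln(1.87) = 5.78 × 0.62594 = 3.6179 W/m².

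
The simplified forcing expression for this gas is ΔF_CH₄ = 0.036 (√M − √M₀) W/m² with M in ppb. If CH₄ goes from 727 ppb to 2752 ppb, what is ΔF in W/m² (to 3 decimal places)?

ΔF = 0.918 W/m²

CH₄: 0.036 × (√2752 − √727) = 0.036 × (52.4595 − 26.9629) = 0.036 × 25.4966 = 0.9179 W/m².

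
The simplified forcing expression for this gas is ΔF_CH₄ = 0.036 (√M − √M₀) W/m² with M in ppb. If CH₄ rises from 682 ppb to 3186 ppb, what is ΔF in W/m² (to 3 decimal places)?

CH₄: 0.036 × (√3186 − √682) = 0.036 × (56.4447 − 26.1151) = 0.036 × 30.3296 = 1.0919 W/m².

ΔF = 1.092 W/m²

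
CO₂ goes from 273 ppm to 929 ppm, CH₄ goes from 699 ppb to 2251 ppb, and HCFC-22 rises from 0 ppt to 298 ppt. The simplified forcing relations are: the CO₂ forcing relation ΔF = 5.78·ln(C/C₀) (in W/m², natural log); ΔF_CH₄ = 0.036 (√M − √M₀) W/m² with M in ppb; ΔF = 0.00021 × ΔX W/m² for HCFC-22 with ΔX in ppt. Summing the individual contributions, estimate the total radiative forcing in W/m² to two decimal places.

ΔF = 7.90 W/m²

CO₂: 5.78 × ln(929/273) = 5.78 × ln(3.40293) = 5.78 × 1.22464 = 7.0784 W/m².
CH₄: 0.036 × (√2251 − √699) = 0.036 × (47.4447 − 26.4386) = 0.036 × 21.0061 = 0.7562 W/m².
HCFC-22: ΔF = 0.00021 × (298 − 0) = 0.00021 × 298 = 0.0626 W/m².
Total ΔF = 7.0784 + 0.7562 + 0.0626 = 7.8972 W/m².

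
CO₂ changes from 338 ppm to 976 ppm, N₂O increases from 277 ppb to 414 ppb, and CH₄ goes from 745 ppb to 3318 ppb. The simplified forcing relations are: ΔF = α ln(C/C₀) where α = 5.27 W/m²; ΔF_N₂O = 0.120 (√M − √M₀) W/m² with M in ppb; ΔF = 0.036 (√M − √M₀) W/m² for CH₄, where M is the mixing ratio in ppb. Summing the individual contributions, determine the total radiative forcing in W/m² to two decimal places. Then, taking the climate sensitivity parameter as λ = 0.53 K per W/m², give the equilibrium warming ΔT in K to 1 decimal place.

ΔF = 7.12 W/m²; ΔT = 3.8 K

CO₂: 5.27 × ln(976/338) = 5.27 × ln(2.88757) = 5.27 × 1.06042 = 5.5884 W/m².
N₂O: 0.120 × (√414 − √277) = 0.120 × (20.3470 − 16.6433) = 0.120 × 3.7037 = 0.4444 W/m².
CH₄: 0.036 × (√3318 − √745) = 0.036 × (57.6021 − 27.2947) = 0.036 × 30.3074 = 1.0911 W/m².
Total ΔF = 5.5884 + 0.4444 + 1.0911 = 7.1239 W/m².
ΔT = λ ΔF = 0.53 × 7.12 = 3.7736 K.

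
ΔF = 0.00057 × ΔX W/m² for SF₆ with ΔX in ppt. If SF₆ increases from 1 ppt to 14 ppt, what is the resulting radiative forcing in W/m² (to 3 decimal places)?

ΔF = 0.007 W/m²

SF₆: ΔF = 0.00057 × (14 − 1) = 0.00057 × 13 = 0.0074 W/m².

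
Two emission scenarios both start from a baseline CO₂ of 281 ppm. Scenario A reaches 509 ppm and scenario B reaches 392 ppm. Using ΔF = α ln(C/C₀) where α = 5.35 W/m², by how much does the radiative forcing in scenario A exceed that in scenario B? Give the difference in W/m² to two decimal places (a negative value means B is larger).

ΔF_A − ΔF_B = 1.40 W/m²

ΔF_A = 5.35 ln(509/281) = 5.35 × 0.59409 = 3.1784 W/m².
ΔF_B = 5.35 ln(392/281) = 5.35 × 0.33291 = 1.7811 W/m².
Difference: 3.1784 − 1.7811 = 1.3973 W/m².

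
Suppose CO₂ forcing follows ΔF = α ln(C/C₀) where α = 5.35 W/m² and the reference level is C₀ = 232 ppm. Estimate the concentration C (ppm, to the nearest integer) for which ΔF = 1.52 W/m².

C ≈ 308 ppm

Set 5.35 ln(C/232) = 1.52, so ln(C/232) = 1.52/5.35 = 0.28411.
Then C/232 = e^0.28411 = 1.32858, giving C = 232 × 1.32858 = 308.23 ppm.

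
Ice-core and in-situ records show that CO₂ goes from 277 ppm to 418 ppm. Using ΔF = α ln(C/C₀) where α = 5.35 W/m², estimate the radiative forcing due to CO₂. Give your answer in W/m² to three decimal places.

ΔF = 2.201 W/m²

CO₂ absorption bands are partially saturated, so forcing scales with the logarithm of the concentration ratio.
CO₂: 5.35 × ln(418/277) = 5.35 × ln(1.50903) = 5.35 × 0.41147 = 2.2014 W/m².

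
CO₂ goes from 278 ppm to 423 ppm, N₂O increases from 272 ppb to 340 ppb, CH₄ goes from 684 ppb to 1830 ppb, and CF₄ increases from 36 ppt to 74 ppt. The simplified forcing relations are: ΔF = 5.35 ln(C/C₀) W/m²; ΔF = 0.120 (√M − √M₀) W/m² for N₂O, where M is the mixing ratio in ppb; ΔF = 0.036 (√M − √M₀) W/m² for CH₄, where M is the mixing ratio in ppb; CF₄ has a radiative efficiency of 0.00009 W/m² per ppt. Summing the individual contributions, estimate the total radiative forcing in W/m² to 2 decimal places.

CO₂: 5.35 × ln(423/278) = 5.35 × ln(1.52158) = 5.35 × 0.41975 = 2.2457 W/m².
N₂O: 0.120 × (√340 − √272) = 0.120 × (18.4391 − 16.4924) = 0.120 × 1.9467 = 0.2336 W/m².
CH₄: 0.036 × (√1830 − √684) = 0.036 × (42.7785 − 26.1534) = 0.036 × 16.6251 = 0.5985 W/m².
CF₄: ΔF = 0.00009 × (74 − 36) = 0.00009 × 38 = 0.0034 W/m².
Total ΔF = 2.2457 + 0.2336 + 0.5985 + 0.0034 = 3.0812 W/m².

ΔF = 3.08 W/m²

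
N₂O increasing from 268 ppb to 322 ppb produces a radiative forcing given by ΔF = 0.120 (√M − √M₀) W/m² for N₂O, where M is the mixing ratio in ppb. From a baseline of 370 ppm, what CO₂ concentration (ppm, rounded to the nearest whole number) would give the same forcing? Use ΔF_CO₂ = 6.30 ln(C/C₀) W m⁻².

N₂O forcing: 0.120 × (√322 − √268) = 0.120 × (17.9444 − 16.3707) = 0.120 × 1.5737 = 0.18884 W/m².
Set 6.30 ln(C/370) = 0.18884: ln(C/370) = 0.18884/6.30 = 0.02997, so C = 370 × e^0.02997 = 370 × 1.03042 = 381.26 ppm.

C ≈ 381 ppm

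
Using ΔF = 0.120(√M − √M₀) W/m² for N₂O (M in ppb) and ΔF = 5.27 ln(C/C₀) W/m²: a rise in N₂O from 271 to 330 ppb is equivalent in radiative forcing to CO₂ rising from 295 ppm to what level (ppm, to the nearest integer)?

N₂O forcing: 0.120 × (√330 − √271) = 0.120 × (18.1659 − 16.4621) = 0.120 × 1.7038 = 0.20446 W/m².
Set 5.27 ln(C/295) = 0.20446: ln(C/295) = 0.20446/5.27 = 0.03880, so C = 295 × e^0.03880 = 295 × 1.03956 = 306.67 ppm.

C ≈ 307 ppm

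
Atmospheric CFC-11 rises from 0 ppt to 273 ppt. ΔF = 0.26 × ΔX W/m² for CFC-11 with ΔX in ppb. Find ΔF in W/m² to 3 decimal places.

ΔF = 0.071 W/m²

CFC-11: Δ = 273 − 0 = 273 ppt = 0.273 ppb; ΔF = 0.26 × 0.273 = 0.0710 W/m².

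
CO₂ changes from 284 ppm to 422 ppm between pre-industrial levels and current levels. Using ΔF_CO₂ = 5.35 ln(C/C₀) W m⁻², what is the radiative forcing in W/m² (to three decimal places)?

CO₂: 5.35 × ln(422/284) = 5.35 × ln(1.48592) = 5.35 × 0.39603 = 2.1188 W/m².

ΔF = 2.119 W/m²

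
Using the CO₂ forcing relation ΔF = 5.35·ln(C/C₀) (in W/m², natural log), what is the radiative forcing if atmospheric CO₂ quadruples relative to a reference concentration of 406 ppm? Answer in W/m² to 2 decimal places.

ΔF = 7.42 W/m²

ΔF = 5.35 × ln(4) = 5.35 × 1.38629 = 7.4167 W/m².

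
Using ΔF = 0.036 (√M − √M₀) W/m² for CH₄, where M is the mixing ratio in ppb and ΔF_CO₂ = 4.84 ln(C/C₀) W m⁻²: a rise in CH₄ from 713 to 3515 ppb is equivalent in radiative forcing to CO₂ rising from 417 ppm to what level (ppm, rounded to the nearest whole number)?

CH₄ forcing: 0.036 × (√3515 − √713) = 0.036 × (59.2874 − 26.7021) = 0.036 × 32.5853 = 1.17307 W/m².
Set 4.84 ln(C/417) = 1.17307: ln(C/417) = 1.17307/4.84 = 0.24237, so C = 417 × e^0.24237 = 417 × 1.27427 = 531.37 ppm.

C ≈ 531 ppm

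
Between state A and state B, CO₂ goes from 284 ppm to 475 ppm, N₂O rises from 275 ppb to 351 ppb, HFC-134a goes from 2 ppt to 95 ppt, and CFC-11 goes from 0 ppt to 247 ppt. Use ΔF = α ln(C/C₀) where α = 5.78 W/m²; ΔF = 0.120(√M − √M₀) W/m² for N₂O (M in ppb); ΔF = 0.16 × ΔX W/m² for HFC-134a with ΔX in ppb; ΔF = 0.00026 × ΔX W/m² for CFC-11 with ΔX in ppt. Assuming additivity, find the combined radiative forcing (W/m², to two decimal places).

ΔF = 3.31 W/m²

CO₂: 5.78 × ln(475/284) = 5.78 × ln(1.67254) = 5.78 × 0.51434 = 2.9729 W/m².
N₂O: 0.120 × (√351 − √275) = 0.120 × (18.7350 − 16.5831) = 0.120 × 2.1519 = 0.2582 W/m².
HFC-134a: Δ = 95 − 2 = 93 ppt = 0.093 ppb; ΔF = 0.16 × 0.093 = 0.0149 W/m².
CFC-11: ΔF = 0.00026 × (247 − 0) = 0.00026 × 247 = 0.0642 W/m².
Total ΔF = 2.9729 + 0.2582 + 0.0149 + 0.0642 = 3.3102 W/m².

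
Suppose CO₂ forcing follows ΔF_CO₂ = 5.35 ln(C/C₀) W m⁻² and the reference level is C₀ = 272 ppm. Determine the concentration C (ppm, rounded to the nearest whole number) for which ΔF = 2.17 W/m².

C ≈ 408 ppm

Set 5.35 ln(C/272) = 2.17, so ln(C/272) = 2.17/5.35 = 0.40561.
Then C/272 = e^0.40561 = 1.50022, giving C = 272 × 1.50022 = 408.06 ppm.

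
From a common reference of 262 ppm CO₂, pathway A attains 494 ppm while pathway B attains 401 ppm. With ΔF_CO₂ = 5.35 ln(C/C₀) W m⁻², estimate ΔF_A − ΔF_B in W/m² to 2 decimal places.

ΔF_A − ΔF_B = 1.12 W/m²

ΔF_A = 5.35 ln(494/262) = 5.35 × 0.63419 = 3.3929 W/m².
ΔF_B = 5.35 ln(401/262) = 5.35 × 0.42562 = 2.2771 W/m².
Difference: 3.3929 − 2.2771 = 1.1158 W/m².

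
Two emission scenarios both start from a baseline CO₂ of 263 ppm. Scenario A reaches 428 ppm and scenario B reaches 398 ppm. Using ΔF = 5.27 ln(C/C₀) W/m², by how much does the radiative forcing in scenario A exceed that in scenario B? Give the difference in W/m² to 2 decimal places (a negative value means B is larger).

ΔF_A − ΔF_B = 0.38 W/m²

ΔF_A = 5.27 ln(428/263) = 5.27 × 0.48697 = 2.5663 W/m².
ΔF_B = 5.27 ln(398/263) = 5.27 × 0.41430 = 2.1834 W/m².
Difference: 2.5663 − 2.1834 = 0.3829 W/m².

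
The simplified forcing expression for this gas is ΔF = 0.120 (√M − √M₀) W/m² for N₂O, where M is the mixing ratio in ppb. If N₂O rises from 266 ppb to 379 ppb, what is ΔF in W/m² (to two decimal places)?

N₂O: 0.120 × (√379 − √266) = 0.120 × (19.4679 − 16.3095) = 0.120 × 3.1584 = 0.3790 W/m².

ΔF = 0.38 W/m²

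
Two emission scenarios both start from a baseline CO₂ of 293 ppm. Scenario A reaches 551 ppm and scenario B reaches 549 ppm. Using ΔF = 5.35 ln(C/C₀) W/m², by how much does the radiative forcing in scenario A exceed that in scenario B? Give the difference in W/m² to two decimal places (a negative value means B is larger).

ΔF_A − ΔF_B = 0.02 W/m²

ΔF_A = 5.35 ln(551/293) = 5.35 × 0.63156 = 3.3788 W/m².
ΔF_B = 5.35 ln(549/293) = 5.35 × 0.62793 = 3.3594 W/m².
Difference: 3.3788 − 3.3594 = 0.0194 W/m².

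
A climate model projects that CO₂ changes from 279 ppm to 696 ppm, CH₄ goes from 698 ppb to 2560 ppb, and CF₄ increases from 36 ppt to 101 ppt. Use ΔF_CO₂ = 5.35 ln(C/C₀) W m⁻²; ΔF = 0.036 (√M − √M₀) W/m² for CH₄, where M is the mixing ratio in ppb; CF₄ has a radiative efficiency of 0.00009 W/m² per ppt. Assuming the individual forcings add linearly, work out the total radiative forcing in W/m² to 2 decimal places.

CO₂: 5.35 × ln(696/279) = 5.35 × ln(2.49462) = 5.35 × 0.91414 = 4.8906 W/m².
CH₄: 0.036 × (√2560 − √698) = 0.036 × (50.5964 − 26.4197) = 0.036 × 24.1767 = 0.8704 W/m².
CF₄: ΔF = 0.00009 × (101 − 36) = 0.00009 × 65 = 0.0059 W/m².
Total ΔF = 4.8906 + 0.8704 + 0.0059 = 5.7669 W/m².

ΔF = 5.77 W/m²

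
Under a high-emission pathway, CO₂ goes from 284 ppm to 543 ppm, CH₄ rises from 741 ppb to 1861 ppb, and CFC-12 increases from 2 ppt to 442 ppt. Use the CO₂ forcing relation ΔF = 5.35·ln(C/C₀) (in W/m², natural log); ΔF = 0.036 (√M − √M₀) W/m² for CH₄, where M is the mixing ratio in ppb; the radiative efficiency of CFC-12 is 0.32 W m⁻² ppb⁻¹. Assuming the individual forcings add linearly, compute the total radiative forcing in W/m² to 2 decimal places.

ΔF = 4.18 W/m²

CO₂: 5.35 × ln(543/284) = 5.35 × ln(1.91197) = 5.35 × 0.64813 = 3.4675 W/m².
CH₄: 0.036 × (√1861 − √741) = 0.036 × (43.1393 − 27.2213) = 0.036 × 15.9180 = 0.5730 W/m².
CFC-12: Δ = 442 − 2 = 440 ppt = 0.440 ppb; ΔF = 0.32 × 0.440 = 0.1408 W/m².
Total ΔF = 3.4675 + 0.5730 + 0.1408 = 4.1813 W/m².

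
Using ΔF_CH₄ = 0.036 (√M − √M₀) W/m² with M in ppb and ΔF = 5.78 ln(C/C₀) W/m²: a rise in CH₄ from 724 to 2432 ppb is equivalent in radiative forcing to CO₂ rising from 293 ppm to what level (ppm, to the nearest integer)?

CH₄ forcing: 0.036 × (√2432 − √724) = 0.036 × (49.3153 − 26.9072) = 0.036 × 22.4081 = 0.80669 W/m².
Set 5.78 ln(C/293) = 0.80669: ln(C/293) = 0.80669/5.78 = 0.13957, so C = 293 × e^0.13957 = 293 × 1.14978 = 336.89 ppm.

C ≈ 337 ppm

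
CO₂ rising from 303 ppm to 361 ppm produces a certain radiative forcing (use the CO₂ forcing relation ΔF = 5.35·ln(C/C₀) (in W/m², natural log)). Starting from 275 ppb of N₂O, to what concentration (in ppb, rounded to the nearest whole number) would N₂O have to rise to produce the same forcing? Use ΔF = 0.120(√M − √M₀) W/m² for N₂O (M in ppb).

M ≈ 595 ppb

CO₂ forcing: 5.35 × ln(361/303) = 5.35 × 0.175145 = 0.93703 W/m².
Set 0.120(√M − √275) = 0.93703: √M = 0.93703/0.120 + √275 = 7.8086 + 16.5831 = 24.3917.
M = (24.3917)² = 594.96 ppb.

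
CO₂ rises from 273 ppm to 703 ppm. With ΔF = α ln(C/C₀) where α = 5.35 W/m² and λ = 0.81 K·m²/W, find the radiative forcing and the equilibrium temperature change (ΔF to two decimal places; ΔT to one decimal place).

CO₂: 5.35 × ln(703/273) = 5.35 × ln(2.57509) = 5.35 × 0.94588 = 5.0605 W/m².
ΔT = λ ΔF = 0.81 × 5.06 = 4.0986 K.

ΔF = 5.06 W/m²; ΔT = 4.1 K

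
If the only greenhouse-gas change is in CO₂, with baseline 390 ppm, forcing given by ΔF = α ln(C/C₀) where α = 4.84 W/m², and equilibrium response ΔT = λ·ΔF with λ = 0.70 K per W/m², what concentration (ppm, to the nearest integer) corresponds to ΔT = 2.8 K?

Required forcing: ΔF = ΔT/λ = 2.8/0.70 = 4.0000 W/m².
Then ln(C/390) = ΔF/4.84 = 4.0000/4.84 = 0.82645.
So C = 390 × e^0.82645 = 390 × 2.28519 = 891.22 ppm.

C ≈ 891 ppm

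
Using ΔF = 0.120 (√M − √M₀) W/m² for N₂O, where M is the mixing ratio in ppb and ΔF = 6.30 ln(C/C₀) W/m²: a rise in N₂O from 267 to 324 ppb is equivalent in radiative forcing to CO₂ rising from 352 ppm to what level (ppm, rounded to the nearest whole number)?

C ≈ 363 ppm

N₂O forcing: 0.120 × (√324 − √267) = 0.120 × (18.0000 − 16.3401) = 0.120 × 1.6599 = 0.19919 W/m².
Set 6.30 ln(C/352) = 0.19919: ln(C/352) = 0.19919/6.30 = 0.03162, so C = 352 × e^0.03162 = 352 × 1.03213 = 363.31 ppm.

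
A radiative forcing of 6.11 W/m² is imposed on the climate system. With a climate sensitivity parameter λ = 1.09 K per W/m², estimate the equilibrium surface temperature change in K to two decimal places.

ΔT = 6.66 K

ΔT = λ ΔF = 1.09 × 6.11 = 6.6599 K.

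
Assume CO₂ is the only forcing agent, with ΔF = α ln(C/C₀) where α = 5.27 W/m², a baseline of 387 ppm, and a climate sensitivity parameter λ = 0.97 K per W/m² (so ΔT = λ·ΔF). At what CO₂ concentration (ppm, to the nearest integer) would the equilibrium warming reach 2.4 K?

Required forcing: ΔF = ΔT/λ = 2.4/0.97 = 2.4742 W/m².
Then ln(C/387) = ΔF/5.27 = 2.4742/5.27 = 0.46949.
So C = 387 × e^0.46949 = 387 × 1.59918 = 618.88 ppm.

C ≈ 619 ppm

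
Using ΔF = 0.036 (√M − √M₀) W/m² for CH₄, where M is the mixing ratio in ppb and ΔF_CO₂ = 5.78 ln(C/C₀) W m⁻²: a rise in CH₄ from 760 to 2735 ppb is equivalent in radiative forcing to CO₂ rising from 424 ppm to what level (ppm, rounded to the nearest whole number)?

C ≈ 495 ppm

CH₄ forcing: 0.036 × (√2735 − √760) = 0.036 × (52.2972 − 27.5681) = 0.036 × 24.7291 = 0.89025 W/m².
Set 5.78 ln(C/424) = 0.89025: ln(C/424) = 0.89025/5.78 = 0.15402, so C = 424 × e^0.15402 = 424 × 1.16651 = 494.60 ppm.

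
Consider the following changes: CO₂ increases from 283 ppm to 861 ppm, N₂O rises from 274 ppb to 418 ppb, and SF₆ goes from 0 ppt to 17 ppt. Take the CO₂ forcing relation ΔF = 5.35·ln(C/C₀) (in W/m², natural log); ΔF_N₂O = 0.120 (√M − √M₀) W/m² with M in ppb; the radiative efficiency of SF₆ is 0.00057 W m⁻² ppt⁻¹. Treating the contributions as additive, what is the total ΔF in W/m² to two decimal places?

ΔF = 6.43 W/m²

CO₂: 5.35 × ln(861/283) = 5.35 × ln(3.04240) = 5.35 × 1.11265 = 5.9527 W/m².
N₂O: 0.120 × (√418 − √274) = 0.120 × (20.4450 − 16.5529) = 0.120 × 3.8921 = 0.4671 W/m².
SF₆: ΔF = 0.00057 × (17 − 0) = 0.00057 × 17 = 0.0097 W/m².
Total ΔF = 5.9527 + 0.4671 + 0.0097 = 6.4295 W/m².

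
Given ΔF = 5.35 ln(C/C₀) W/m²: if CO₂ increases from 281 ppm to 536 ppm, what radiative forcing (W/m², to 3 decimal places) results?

ΔF = 3.455 W/m²

CO₂ absorption bands are partially saturated, so forcing scales with the logarithm of the concentration ratio.
CO₂: 5.35 × ln(536/281) = 5.35 × ln(1.90747) = 5.35 × 0.64578 = 3.4549 W/m².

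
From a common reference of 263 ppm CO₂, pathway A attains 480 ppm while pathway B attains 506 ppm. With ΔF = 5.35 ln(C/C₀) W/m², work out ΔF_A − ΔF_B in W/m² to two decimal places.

ΔF_A = 5.35 ln(480/263) = 5.35 × 0.60163 = 3.2187 W/m².
ΔF_B = 5.35 ln(506/263) = 5.35 × 0.65438 = 3.5009 W/m².
Difference: 3.2187 − 3.5009 = -0.2822 W/m².

ΔF_A − ΔF_B = -0.28 W/m²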